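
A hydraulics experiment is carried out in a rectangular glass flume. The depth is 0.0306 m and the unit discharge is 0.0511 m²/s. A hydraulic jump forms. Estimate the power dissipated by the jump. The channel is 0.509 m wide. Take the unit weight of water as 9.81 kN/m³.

P = 0.0116 kW

V₁ = q/y₁ = 0.0511/0.0306 = 1.67 m/s. Fr₁ = V₁/√(g·y₁) = 1.67/√(9.81×0.0306) = 3.05.
Bélanger equation: y₂/y₁ = ½[√(1 + 8Fr₁²) − 1] = ½[√75.32 − 1] = 3.84.
y₂ = 3.84 × 0.0306 = 0.117 m.
V₂ = q/y₂ = 0.0511/0.117 = 0.435 m/s. E₁ = y₁ + V₁²/2g = 0.173 m; E₂ = y₂ + V₂²/2g = 0.127 m. ΔE = E₁ − E₂ = 0.0456 m.
Q = q·b = 0.0511 × 0.509 = 0.0260 m³/s. P = γ·Q·ΔE = 9.81 × 0.0260 × 0.0456 = 0.0116 kW.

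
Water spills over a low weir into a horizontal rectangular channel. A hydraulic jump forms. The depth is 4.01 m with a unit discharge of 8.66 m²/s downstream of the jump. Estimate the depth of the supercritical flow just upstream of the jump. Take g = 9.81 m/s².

V₂ = q/y₂ = 8.66/4.01 = 2.16 m/s; Fr₂ = V₂/√(g·y₂) = 0.344.
From the momentum equation (using Fr₂), y₁/y₂ = ½[√(1 + 8Fr₂²) − 1] = ½[√1.948 − 1] = 0.198.
y₁ = 0.198 × 4.01 = 0.794 m.

y₁ = 0.794 m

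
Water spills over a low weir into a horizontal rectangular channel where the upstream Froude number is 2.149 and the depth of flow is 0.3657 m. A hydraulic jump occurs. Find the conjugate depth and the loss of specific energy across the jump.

Fr₁ = 2.149 (given).
By Bélanger, y₂/y₁ = ½[√(1 + 8Fr₁²) − 1] = ½[√37.946 − 1] = 2.580.
y₂ = 2.580 × 0.3657 = 0.9435 m.
V₁ = Fr₁·√(g·y₁) = 2.149×√(9.81×0.3657) = 4.070 m/s; q = V₁·y₁ = 1.489 m²/s. V₂ = q/y₂ = 1.489/0.9435 = 1.578 m/s. E₁ = y₁ + V₁²/2g = 1.210 m; E₂ = y₂ + V₂²/2g = 1.070 m. ΔE = E₁ − E₂ = 0.1398 m.

y₂ = 0.9435 m; ΔE = 0.1398 m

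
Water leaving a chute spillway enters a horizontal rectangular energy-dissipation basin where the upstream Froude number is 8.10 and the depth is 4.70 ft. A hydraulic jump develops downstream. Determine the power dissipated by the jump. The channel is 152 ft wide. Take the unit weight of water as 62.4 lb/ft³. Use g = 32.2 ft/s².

Fr₁ = 8.10 (given).
Sequent-depth ratio: y₂/y₁ = ½[√(1 + 8Fr₁²) − 1] = ½[√525.9 − 1] = 11.0.
y₂ = 11.0 × 4.70 = 51.5 ft.
V₁ = Fr₁·√(g·y₁) = 8.10×√(32.2×4.70) = 99.6 ft/s; q = V₁·y₁ = 468 ft²/s. V₂ = q/y₂ = 468/51.5 = 9.09 ft/s. E₁ = y₁ + V₁²/2g = 159 ft; E₂ = y₂ + V₂²/2g = 52.8 ft. ΔE = E₁ − E₂ = 106 ft.
Q = q·b = 468 × 152 = 71187 cfs. P = γ·Q·ΔE/550 = 62.4 × 71187 × 106 / 550 = 856605 hp.

P = 856605 hp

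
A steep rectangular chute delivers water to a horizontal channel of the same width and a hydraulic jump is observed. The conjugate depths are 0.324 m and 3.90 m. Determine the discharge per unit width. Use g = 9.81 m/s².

For a rectangular channel the momentum equation gives q² = ½·g·y₁·y₂·(y₁ + y₂) = ½×9.81×0.324×3.90×4.22 = 26.2.
q = √26.2 = 5.12 m²/s.

q = 5.12 m²/s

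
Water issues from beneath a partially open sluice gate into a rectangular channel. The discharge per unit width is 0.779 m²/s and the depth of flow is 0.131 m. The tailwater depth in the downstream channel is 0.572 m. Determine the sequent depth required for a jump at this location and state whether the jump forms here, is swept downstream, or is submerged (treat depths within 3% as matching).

y₂ = 0.909 m; the jump is swept downstream

V₁ = q/y₁ = 0.779/0.131 = 5.95 m/s. Fr₁ = V₁/√(g·y₁) = 5.95/√(9.81×0.131) = 5.25.
Bélanger equation: y₂/y₁ = ½[√(1 + 8Fr₁²) − 1] = ½[√221.1 − 1] = 6.94.
y₂ = 6.94 × 0.131 = 0.909 m.
Tailwater y_tw = 0.572 m: y_tw < y₂, so the jump is swept downstream.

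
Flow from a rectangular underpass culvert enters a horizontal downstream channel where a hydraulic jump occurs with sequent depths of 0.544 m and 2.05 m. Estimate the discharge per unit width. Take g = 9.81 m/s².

For a rectangular channel the momentum equation gives q² = ½·g·y₁·y₂·(y₁ + y₂) = ½×9.81×0.544×2.05×2.59 = 14.2.
q = √14.2 = 3.77 m²/s.

q = 3.77 m²/s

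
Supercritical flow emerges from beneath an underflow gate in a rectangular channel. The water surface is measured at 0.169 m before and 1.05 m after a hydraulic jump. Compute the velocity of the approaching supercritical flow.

For a rectangular channel the momentum equation gives q² = ½·g·y₁·y₂·(y₁ + y₂) = ½×9.81×0.169×1.05×1.22 = 1.06.
q = √1.06 = 1.03 m²/s.
V₁ = q/y₁ = 1.03/0.169 = 6.09 m/s.

V₁ = 6.09 m/s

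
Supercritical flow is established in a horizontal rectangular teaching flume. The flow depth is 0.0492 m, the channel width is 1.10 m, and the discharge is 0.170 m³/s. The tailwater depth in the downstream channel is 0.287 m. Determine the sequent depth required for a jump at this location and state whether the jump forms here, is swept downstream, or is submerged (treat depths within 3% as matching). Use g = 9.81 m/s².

q = Q/b = 0.170/1.10 = 0.155 m²/s; V₁ = q/y₁ = 3.14 m/s. Fr₁ = V₁/√(g·y₁) = 4.52.
From the momentum equation for a rectangular channel, y₂/y₁ = ½[√(1 + 8Fr₁²) − 1] = ½[√164.5 − 1] = 5.91.
y₂ = 5.91 × 0.0492 = 0.291 m.
Tailwater y_tw = 0.287 m: y_tw ≈ y₂, so the jump forms here.

y₂ = 0.291 m; the jump forms here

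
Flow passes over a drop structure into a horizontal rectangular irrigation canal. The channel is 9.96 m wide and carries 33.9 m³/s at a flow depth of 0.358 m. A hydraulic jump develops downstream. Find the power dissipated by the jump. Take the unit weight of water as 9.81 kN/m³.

q = Q/b = 33.9/9.96 = 3.40 m²/s; V₁ = q/y₁ = 9.51 m/s. Fr₁ = V₁/√(g·y₁) = 5.07.
From the momentum equation for a rectangular channel, y₂/y₁ = ½[√(1 + 8Fr₁²) − 1] = ½[√206.9 − 1] = 6.69.
y₂ = 6.69 × 0.358 = 2.40 m.
V₂ = q/y₂ = 3.40/2.40 = 1.42 m/s. E₁ = y₁ + V₁²/2g = 4.96 m; E₂ = y₂ + V₂²/2g = 2.50 m. ΔE = E₁ − E₂ = 2.47 m.
P = γ·Q·ΔE = 9.81 × 33.9 × 2.47 = 820 kW.

P = 820 kW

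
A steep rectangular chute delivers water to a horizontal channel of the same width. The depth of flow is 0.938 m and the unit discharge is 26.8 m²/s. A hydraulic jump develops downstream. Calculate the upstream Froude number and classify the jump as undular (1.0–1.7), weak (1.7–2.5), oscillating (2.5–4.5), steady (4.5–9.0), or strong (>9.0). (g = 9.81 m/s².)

V₁ = q/y₁ = 26.8/0.938 = 28.6 m/s. Fr₁ = V₁/√(g·y₁) = 28.6/√(9.81×0.938) = 9.42.
Fr₁ = 9.42 lies in the strong range.

Fr₁ = 9.42; strong jump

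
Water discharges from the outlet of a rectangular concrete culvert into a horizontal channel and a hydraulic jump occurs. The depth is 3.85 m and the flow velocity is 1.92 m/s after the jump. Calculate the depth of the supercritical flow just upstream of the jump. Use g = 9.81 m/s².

y₁ = 0.644 m

Fr₂ = V₂/√(g·y₂) = 1.92/√(9.81×3.85) = 0.312.
Since the conjugate-depth ratio holds either way, y₁/y₂ = ½[√(1 + 8Fr₂²) − 1] = ½[√1.781 − 1] = 0.167.
y₁ = 0.167 × 3.85 = 0.644 m.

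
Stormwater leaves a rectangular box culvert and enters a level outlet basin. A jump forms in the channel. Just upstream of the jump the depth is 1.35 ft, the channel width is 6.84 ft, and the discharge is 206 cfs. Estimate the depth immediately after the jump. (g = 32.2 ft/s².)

q = Q/b = 206/6.84 = 30.1 ft²/s; V₁ = q/y₁ = 22.3 ft/s. Fr₁ = V₁/√(g·y₁) = 3.38.
Conjugate-depth relation: y₂/y₁ = ½[√(1 + 8Fr₁²) − 1] = ½[√92.59 − 1] = 4.31.
y₂ = 4.31 × 1.35 = 5.82 ft.

y₂ = 5.82 ft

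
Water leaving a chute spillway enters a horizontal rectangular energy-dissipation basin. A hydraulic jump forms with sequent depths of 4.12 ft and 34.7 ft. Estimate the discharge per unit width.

q = 299 ft²/s

For a rectangular channel the momentum equation gives q² = ½·g·y₁·y₂·(y₁ + y₂) = ½×32.2×4.12×34.7×38.8 = 89353.
q = √89353 = 299 ft²/s.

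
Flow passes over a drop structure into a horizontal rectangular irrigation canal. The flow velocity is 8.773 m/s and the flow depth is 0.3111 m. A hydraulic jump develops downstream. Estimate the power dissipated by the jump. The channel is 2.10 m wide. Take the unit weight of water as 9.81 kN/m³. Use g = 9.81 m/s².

Fr₁ = V₁/√(g·y₁) = 8.773/√(9.81×0.3111) = 5.022.
Bélanger equation: y₂/y₁ = ½[√(1 + 8Fr₁²) − 1] = ½[√202.75 − 1] = 6.620.
y₂ = 6.620 × 0.3111 = 2.059 m.
Head loss: ΔE = (y₂ − y₁)³/(4y₁y₂) = (2.059 − 0.3111)³/(4×0.3111×2.059) = 5.343/2.563 = 2.085 m.
q = V₁·y₁ = 8.773 × 0.3111 = 2.729 m²/s. Q = q·b = 2.729 × 2.10 = 5.731 m³/s. P = γ·Q·ΔE = 9.81 × 5.731 × 2.085 = 117.2 kW.

P = 117.2 kW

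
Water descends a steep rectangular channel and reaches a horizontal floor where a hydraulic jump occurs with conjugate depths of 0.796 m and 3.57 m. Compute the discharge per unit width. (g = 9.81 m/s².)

q = 7.80 m²/s

For a rectangular channel the momentum equation gives q² = ½·g·y₁·y₂·(y₁ + y₂) = ½×9.81×0.796×3.57×4.37 = 60.9.
q = √60.9 = 7.80 m²/s.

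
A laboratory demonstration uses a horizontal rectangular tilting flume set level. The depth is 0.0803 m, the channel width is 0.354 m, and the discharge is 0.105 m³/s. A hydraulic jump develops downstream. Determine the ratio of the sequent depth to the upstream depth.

q = Q/b = 0.105/0.354 = 0.297 m²/s; V₁ = q/y₁ = 3.69 m/s. Fr₁ = V₁/√(g·y₁) = 4.16.
Sequent-depth ratio: y₂/y₁ = ½[√(1 + 8Fr₁²) − 1] = ½[√139.6 − 1] = 5.41.

y₂/y₁ = 5.41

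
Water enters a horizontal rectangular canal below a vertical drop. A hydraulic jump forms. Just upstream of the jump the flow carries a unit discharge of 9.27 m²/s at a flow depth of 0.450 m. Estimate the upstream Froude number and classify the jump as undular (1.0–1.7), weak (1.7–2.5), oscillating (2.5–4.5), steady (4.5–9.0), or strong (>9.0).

Fr₁ = 9.80; strong jump

V₁ = q/y₁ = 9.27/0.450 = 20.6 m/s. Fr₁ = V₁/√(g·y₁) = 20.6/√(9.81×0.450) = 9.80.
Fr₁ = 9.80 lies in the strong range.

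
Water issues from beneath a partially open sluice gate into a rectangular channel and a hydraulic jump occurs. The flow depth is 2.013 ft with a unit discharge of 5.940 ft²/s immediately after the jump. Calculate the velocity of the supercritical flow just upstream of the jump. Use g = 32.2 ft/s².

V₂ = q/y₂ = 5.940/2.013 = 2.951 ft/s; Fr₂ = V₂/√(g·y₂) = 0.3665.
From the momentum equation (using Fr₂), y₁/y₂ = ½[√(1 + 8Fr₂²) − 1] = ½[√2.0747 − 1] = 0.2202.
y₁ = 0.2202 × 2.013 = 0.4432 ft.
V₁ = q/y₁ = 5.940/0.4432 = 13.40 ft/s.

V₁ = 13.40 ft/s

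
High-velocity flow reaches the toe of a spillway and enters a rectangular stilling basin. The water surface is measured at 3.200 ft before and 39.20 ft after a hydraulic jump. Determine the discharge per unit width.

q = 292.6 ft²/s

For a rectangular channel the momentum equation gives q² = ½·g·y₁·y₂·(y₁ + y₂) = ½×32.2×3.200×39.20×42.40 = 85630.
q = √85630 = 292.6 ft²/s.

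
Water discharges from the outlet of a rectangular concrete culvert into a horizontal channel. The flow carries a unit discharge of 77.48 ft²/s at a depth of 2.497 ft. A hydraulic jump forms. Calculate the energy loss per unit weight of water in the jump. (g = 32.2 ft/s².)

V₁ = q/y₁ = 77.48/2.497 = 31.03 ft/s. Fr₁ = V₁/√(g·y₁) = 31.03/√(32.2×2.497) = 3.460.
From the momentum equation for a rectangular channel, y₂/y₁ = ½[√(1 + 8Fr₁²) − 1] = ½[√96.798 − 1] = 4.419.
y₂ = 4.419 × 2.497 = 11.04 ft.
Head loss: ΔE = (y₂ − y₁)³/(4y₁y₂) = (11.04 − 2.497)³/(4×2.497×11.04) = 622.4/110.2 = 5.647 ft.

ΔE = 5.647 ft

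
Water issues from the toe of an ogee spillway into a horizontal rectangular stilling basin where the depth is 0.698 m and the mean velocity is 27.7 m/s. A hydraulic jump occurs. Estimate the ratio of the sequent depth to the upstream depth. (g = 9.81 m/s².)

y₂/y₁ = 14.5

Fr₁ = V₁/√(g·y₁) = 27.7/√(9.81×0.698) = 10.6.
Conjugate-depth relation: y₂/y₁ = ½[√(1 + 8Fr₁²) − 1] = ½[√897.4 − 1] = 14.5.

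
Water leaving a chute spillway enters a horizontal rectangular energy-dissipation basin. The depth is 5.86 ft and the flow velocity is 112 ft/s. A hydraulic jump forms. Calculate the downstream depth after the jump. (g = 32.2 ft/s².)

Fr₁ = V₁/√(g·y₁) = 112/√(32.2×5.86) = 8.15.
Sequent-depth ratio: y₂/y₁ = ½[√(1 + 8Fr₁²) − 1] = ½[√532.8 − 1] = 11.0.
y₂ = 11.0 × 5.86 = 64.7 ft.

y₂ = 64.7 ft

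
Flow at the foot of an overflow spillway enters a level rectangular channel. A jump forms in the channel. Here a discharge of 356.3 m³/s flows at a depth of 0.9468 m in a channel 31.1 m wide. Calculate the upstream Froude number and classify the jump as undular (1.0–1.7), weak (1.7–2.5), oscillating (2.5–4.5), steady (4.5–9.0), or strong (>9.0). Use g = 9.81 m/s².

q = Q/b = 356.3/31.1 = 11.46 m²/s; V₁ = q/y₁ = 12.10 m/s. Fr₁ = V₁/√(g·y₁) = 3.970.
Fr₁ = 3.970 lies in the oscillating range.

Fr₁ = 3.970; oscillating jump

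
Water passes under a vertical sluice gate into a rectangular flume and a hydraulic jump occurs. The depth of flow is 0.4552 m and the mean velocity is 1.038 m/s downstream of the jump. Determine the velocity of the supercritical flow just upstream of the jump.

V₁ = 2.917 m/s

Fr₂ = V₂/√(g·y₂) = 1.038/√(9.81×0.4552) = 0.4912.
The Bélanger relation is symmetric: y₁/y₂ = ½[√(1 + 8Fr₂²) − 1] = ½[√2.9302 − 1] = 0.3559.
y₁ = 0.3559 × 0.4552 = 0.1620 m.
V₁ = q/y₁ = 0.4725/0.1620 = 2.917 m/s.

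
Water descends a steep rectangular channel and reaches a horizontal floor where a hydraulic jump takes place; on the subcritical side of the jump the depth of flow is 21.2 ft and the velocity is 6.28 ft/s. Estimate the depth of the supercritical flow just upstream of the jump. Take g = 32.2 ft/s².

Fr₂ = V₂/√(g·y₂) = 6.28/√(32.2×21.2) = 0.240.
From the momentum equation (using Fr₂), y₁/y₂ = ½[√(1 + 8Fr₂²) − 1] = ½[√1.462 − 1] = 0.105.
y₁ = 0.105 × 21.2 = 2.22 ft.

y₁ = 2.22 ft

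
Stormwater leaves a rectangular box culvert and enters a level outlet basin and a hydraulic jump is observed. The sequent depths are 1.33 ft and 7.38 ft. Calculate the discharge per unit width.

For a rectangular channel the momentum equation gives q² = ½·g·y₁·y₂·(y₁ + y₂) = ½×32.2×1.33×7.38×8.71 = 1376.
q = √1376 = 37.1 ft²/s.

q = 37.1 ft²/s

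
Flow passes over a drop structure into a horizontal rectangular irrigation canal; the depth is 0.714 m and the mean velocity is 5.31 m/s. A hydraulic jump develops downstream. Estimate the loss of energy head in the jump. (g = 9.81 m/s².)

ΔE = 0.198 m

Fr₁ = V₁/√(g·y₁) = 5.31/√(9.81×0.714) = 2.01.
Conjugate-depth relation: y₂/y₁ = ½[√(1 + 8Fr₁²) − 1] = ½[√33.20 − 1] = 2.38.
y₂ = 2.38 × 0.714 = 1.70 m.
q = V₁·y₁ = 5.31 × 0.714 = 3.79 m²/s. V₂ = q/y₂ = 3.79/1.70 = 2.23 m/s. E₁ = y₁ + V₁²/2g = 2.15 m; E₂ = y₂ + V₂²/2g = 1.95 m. ΔE = E₁ − E₂ = 0.198 m.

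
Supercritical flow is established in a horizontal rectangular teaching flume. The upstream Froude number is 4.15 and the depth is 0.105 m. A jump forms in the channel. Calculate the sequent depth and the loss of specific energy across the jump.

Fr₁ = 4.15 (given).
Bélanger equation: y₂/y₁ = ½[√(1 + 8Fr₁²) − 1] = ½[√138.8 − 1] = 5.39.
y₂ = 5.39 × 0.105 = 0.566 m.
V₁ = Fr₁·√(g·y₁) = 4.15×√(9.81×0.105) = 4.21 m/s; q = V₁·y₁ = 0.442 m²/s. V₂ = q/y₂ = 0.442/0.566 = 0.781 m/s. E₁ = y₁ + V₁²/2g = 1.01 m; E₂ = y₂ + V₂²/2g = 0.597 m. ΔE = E₁ − E₂ = 0.412 m.

y₂ = 0.566 m; ΔE = 0.412 m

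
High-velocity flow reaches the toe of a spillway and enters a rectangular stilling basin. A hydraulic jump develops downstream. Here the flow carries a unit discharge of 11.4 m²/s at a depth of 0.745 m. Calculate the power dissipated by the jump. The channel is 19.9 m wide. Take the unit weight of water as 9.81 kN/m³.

P = 15279 kW

V₁ = q/y₁ = 11.4/0.745 = 15.3 m/s. Fr₁ = V₁/√(g·y₁) = 15.3/√(9.81×0.745) = 5.66.
By Bélanger, y₂/y₁ = ½[√(1 + 8Fr₁²) − 1] = ½[√257.3 − 1] = 7.52.
y₂ = 7.52 × 0.745 = 5.60 m.
V₂ = q/y₂ = 11.4/5.60 = 2.03 m/s. E₁ = y₁ + V₁²/2g = 12.7 m; E₂ = y₂ + V₂²/2g = 5.81 m. ΔE = E₁ − E₂ = 6.87 m.
Q = q·b = 11.4 × 19.9 = 227 m³/s. P = γ·Q·ΔE = 9.81 × 227 × 6.87 = 15279 kW.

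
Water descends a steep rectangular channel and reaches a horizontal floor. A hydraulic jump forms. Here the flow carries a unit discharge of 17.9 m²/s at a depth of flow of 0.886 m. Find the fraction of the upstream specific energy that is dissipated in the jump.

V₁ = q/y₁ = 17.9/0.886 = 20.2 m/s. Fr₁ = V₁/√(g·y₁) = 20.2/√(9.81×0.886) = 6.85.
Sequent-depth ratio: y₂/y₁ = ½[√(1 + 8Fr₁²) − 1] = ½[√376.7 − 1] = 9.20.
y₂ = 9.20 × 0.886 = 8.15 m.
E₁ = y₁ + V₁²/2g = 21.7 m. ΔE = (y₂ − y₁)³/(4y₁y₂) = 13.3 m. ΔE/E₁ = 13.3/21.7 = 0.613.

ΔE/E₁ = 0.613 (61.3%)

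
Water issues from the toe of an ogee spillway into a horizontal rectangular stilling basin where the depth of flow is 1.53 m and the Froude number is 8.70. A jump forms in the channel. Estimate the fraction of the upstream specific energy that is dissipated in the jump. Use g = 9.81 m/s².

ΔE/E₁ = 0.689 (68.9%)

Fr₁ = 8.70 (given).
Sequent-depth ratio: y₂/y₁ = ½[√(1 + 8Fr₁²) − 1] = ½[√606.5 − 1] = 11.8.
y₂ = 11.8 × 1.53 = 18.1 m.
E₁ = y₁(1 + Fr₁²/2) = 1.53×(1 + 8.70²/2) = 59.4 m. ΔE = (y₂ − y₁)³/(4y₁y₂) = 40.9 m. ΔE/E₁ = 40.9/59.4 = 0.689.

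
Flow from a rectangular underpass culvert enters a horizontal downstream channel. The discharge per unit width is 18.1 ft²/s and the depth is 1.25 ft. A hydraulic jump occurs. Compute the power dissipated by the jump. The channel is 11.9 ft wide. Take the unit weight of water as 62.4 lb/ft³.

V₁ = q/y₁ = 18.1/1.25 = 14.5 ft/s. Fr₁ = V₁/√(g·y₁) = 14.5/√(32.2×1.25) = 2.28.
Bélanger equation: y₂/y₁ = ½[√(1 + 8Fr₁²) − 1] = ½[√42.67 − 1] = 2.77.
y₂ = 2.77 × 1.25 = 3.46 ft.
V₂ = q/y₂ = 18.1/3.46 = 5.23 ft/s. E₁ = y₁ + V₁²/2g = 4.51 ft; E₂ = y₂ + V₂²/2g = 3.88 ft. ΔE = E₁ − E₂ = 0.622 ft.
Q = q·b = 18.1 × 11.9 = 215 cfs. P = γ·Q·ΔE/550 = 62.4 × 215 × 0.622 / 550 = 15.2 hp.

P = 15.2 hp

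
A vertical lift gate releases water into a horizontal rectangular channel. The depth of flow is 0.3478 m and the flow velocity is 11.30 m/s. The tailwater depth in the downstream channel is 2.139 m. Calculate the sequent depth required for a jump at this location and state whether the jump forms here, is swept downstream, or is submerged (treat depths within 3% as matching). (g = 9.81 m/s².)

Fr₁ = V₁/√(g·y₁) = 11.30/√(9.81×0.3478) = 6.118.
By Bélanger, y₂/y₁ = ½[√(1 + 8Fr₁²) − 1] = ½[√300.40 − 1] = 8.166.
y₂ = 8.166 × 0.3478 = 2.840 m.
Tailwater y_tw = 2.139 m: y_tw < y₂, so the jump is swept downstream.

y₂ = 2.840 m; the jump is swept downstream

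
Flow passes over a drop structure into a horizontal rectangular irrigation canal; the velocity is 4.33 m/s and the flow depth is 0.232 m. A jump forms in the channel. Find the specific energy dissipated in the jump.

Fr₁ = V₁/√(g·y₁) = 4.33/√(9.81×0.232) = 2.87.
Conjugate-depth relation: y₂/y₁ = ½[√(1 + 8Fr₁²) − 1] = ½[√66.90 − 1] = 3.59.
y₂ = 3.59 × 0.232 = 0.833 m.
Head loss: ΔE = (y₂ − y₁)³/(4y₁y₂) = (0.833 − 0.232)³/(4×0.232×0.833) = 0.217/0.773 = 0.281 m.

ΔE = 0.281 m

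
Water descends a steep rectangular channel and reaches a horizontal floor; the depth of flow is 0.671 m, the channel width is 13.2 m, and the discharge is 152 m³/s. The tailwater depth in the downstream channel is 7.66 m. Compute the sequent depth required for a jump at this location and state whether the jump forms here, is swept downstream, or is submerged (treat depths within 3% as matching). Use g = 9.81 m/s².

y₂ = 6.02 m; the jump is submerged

q = Q/b = 152/13.2 = 11.5 m²/s; V₁ = q/y₁ = 17.2 m/s. Fr₁ = V₁/√(g·y₁) = 6.69.
By Bélanger, y₂/y₁ = ½[√(1 + 8Fr₁²) − 1] = ½[√358.9 − 1] = 8.97.
y₂ = 8.97 × 0.671 = 6.02 m.
Tailwater y_tw = 7.66 m: y_tw > y₂, so the jump is submerged.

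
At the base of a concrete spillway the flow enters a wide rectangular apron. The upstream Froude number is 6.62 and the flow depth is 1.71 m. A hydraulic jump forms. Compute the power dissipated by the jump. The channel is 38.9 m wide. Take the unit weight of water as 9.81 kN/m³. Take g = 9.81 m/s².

P = 416270 kW

Fr₁ = 6.62 (given).
Conjugate-depth relation: y₂/y₁ = ½[√(1 + 8Fr₁²) − 1] = ½[√351.6 − 1] = 8.88.
y₂ = 8.88 × 1.71 = 15.2 m.
Head loss: ΔE = (y₂ − y₁)³/(4y₁y₂) = (15.2 − 1.71)³/(4×1.71×15.2) = 2442/104 = 23.5 m.
V₁ = Fr₁·√(g·y₁) = 6.62×√(9.81×1.71) = 27.1 m/s; q = V₁·y₁ = 46.4 m²/s. Q = q·b = 46.4 × 38.9 = 1804 m³/s. P = γ·Q·ΔE = 9.81 × 1804 × 23.5 = 416270 kW.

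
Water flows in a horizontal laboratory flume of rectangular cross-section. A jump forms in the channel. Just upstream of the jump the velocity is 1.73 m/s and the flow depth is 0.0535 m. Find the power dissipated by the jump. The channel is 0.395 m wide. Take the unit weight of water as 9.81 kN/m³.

Fr₁ = V₁/√(g·y₁) = 1.73/√(9.81×0.0535) = 2.39.
Conjugate-depth relation: y₂/y₁ = ½[√(1 + 8Fr₁²) − 1] = ½[√46.62 − 1] = 2.91.
y₂ = 2.91 × 0.0535 = 0.156 m.
q = V₁·y₁ = 1.73 × 0.0535 = 0.0926 m²/s. V₂ = q/y₂ = 0.0926/0.156 = 0.594 m/s. E₁ = y₁ + V₁²/2g = 0.206 m; E₂ = y₂ + V₂²/2g = 0.174 m. ΔE = E₁ − E₂ = 0.0322 m.
Q = q·b = 0.0926 × 0.395 = 0.0366 m³/s. P = γ·Q·ΔE = 9.81 × 0.0366 × 0.0322 = 0.0115 kW.

P = 0.0115 kW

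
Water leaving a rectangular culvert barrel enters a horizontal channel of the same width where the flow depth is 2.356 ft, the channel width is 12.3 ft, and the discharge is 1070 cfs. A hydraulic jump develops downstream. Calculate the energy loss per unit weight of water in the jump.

q = Q/b = 1070/12.3 = 86.99 ft²/s; V₁ = q/y₁ = 36.92 ft/s. Fr₁ = V₁/√(g·y₁) = 4.239.
Bélanger equation: y₂/y₁ = ½[√(1 + 8Fr₁²) − 1] = ½[√144.77 − 1] = 5.516.
y₂ = 5.516 × 2.356 = 13.00 ft.
V₂ = q/y₂ = 86.99/13.00 = 6.694 ft/s. E₁ = y₁ + V₁²/2g = 23.53 ft; E₂ = y₂ + V₂²/2g = 13.69 ft. ΔE = E₁ − E₂ = 9.835 ft.

ΔE = 9.835 ft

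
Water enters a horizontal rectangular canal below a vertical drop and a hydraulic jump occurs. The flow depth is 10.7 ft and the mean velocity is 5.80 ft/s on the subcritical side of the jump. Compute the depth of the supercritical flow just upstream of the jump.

y₁ = 1.79 ft

Fr₂ = V₂/√(g·y₂) = 5.80/√(32.2×10.7) = 0.312.
From the momentum equation (using Fr₂), y₁/y₂ = ½[√(1 + 8Fr₂²) − 1] = ½[√1.781 − 1] = 0.167.
y₁ = 0.167 × 10.7 = 1.79 ft.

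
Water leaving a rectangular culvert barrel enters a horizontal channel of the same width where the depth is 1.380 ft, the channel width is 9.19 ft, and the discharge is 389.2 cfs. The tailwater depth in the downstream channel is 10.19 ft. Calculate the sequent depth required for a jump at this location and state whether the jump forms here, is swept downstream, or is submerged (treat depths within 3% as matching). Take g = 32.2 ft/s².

q = Q/b = 389.2/9.19 = 42.35 ft²/s; V₁ = q/y₁ = 30.69 ft/s. Fr₁ = V₁/√(g·y₁) = 4.604.
By Bélanger, y₂/y₁ = ½[√(1 + 8Fr₁²) − 1] = ½[√170.56 − 1] = 6.030.
y₂ = 6.030 × 1.380 = 8.321 ft.
Tailwater y_tw = 10.19 ft: y_tw > y₂, so the jump is submerged.

y₂ = 8.321 ft; the jump is submerged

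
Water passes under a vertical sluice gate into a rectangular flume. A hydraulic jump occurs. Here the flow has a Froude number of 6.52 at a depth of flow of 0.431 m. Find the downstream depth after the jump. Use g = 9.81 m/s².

y₂ = 3.76 m

Fr₁ = 6.52 (given).
By Bélanger, y₂/y₁ = ½[√(1 + 8Fr₁²) − 1] = ½[√341.1 − 1] = 8.73.
y₂ = 8.73 × 0.431 = 3.76 m.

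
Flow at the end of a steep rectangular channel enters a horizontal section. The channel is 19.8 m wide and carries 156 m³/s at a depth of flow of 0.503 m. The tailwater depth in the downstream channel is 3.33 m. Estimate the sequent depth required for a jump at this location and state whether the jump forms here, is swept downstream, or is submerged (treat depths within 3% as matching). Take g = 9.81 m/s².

q = Q/b = 156/19.8 = 7.88 m²/s; V₁ = q/y₁ = 15.7 m/s. Fr₁ = V₁/√(g·y₁) = 7.05.
By Bélanger, y₂/y₁ = ½[√(1 + 8Fr₁²) − 1] = ½[√398.8 − 1] = 9.48.
y₂ = 9.48 × 0.503 = 4.77 m.
Tailwater y_tw = 3.33 m: y_tw < y₂, so the jump is swept downstream.

y₂ = 4.77 m; the jump is swept downstream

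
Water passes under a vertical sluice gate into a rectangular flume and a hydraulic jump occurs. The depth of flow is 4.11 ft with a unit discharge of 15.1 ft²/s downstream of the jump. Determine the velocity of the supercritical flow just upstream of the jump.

V₁ = 21.1 ft/s

V₂ = q/y₂ = 15.1/4.11 = 3.67 ft/s; Fr₂ = V₂/√(g·y₂) = 0.319.
Since the conjugate-depth ratio holds either way, y₁/y₂ = ½[√(1 + 8Fr₂²) − 1] = ½[√1.816 − 1] = 0.174.
y₁ = 0.174 × 4.11 = 0.714 ft.
V₁ = q/y₁ = 15.1/0.714 = 21.1 ft/s.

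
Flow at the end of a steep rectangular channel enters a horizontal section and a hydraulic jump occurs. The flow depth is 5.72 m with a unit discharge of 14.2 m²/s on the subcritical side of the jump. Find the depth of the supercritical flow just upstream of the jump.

y₁ = 1.06 m

V₂ = q/y₂ = 14.2/5.72 = 2.48 m/s; Fr₂ = V₂/√(g·y₂) = 0.331.
The Bélanger relation is symmetric: y₁/y₂ = ½[√(1 + 8Fr₂²) − 1] = ½[√1.879 − 1] = 0.185.
y₁ = 0.185 × 5.72 = 1.06 m.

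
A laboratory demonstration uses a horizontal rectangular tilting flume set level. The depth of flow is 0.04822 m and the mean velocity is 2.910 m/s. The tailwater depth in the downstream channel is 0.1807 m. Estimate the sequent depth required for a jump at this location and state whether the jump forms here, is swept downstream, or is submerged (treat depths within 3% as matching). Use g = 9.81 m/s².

Fr₁ = V₁/√(g·y₁) = 2.910/√(9.81×0.04822) = 4.231.
By Bélanger, y₂/y₁ = ½[√(1 + 8Fr₁²) − 1] = ½[√144.21 − 1] = 5.504.
y₂ = 5.504 × 0.04822 = 0.2654 m.
Tailwater y_tw = 0.1807 m: y_tw < y₂, so the jump is swept downstream.

y₂ = 0.2654 m; the jump is swept downstream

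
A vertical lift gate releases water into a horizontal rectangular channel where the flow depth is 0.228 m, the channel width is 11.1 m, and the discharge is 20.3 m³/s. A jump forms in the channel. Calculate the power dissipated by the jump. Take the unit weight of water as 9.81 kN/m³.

P = 363 kW

q = Q/b = 20.3/11.1 = 1.83 m²/s; V₁ = q/y₁ = 8.02 m/s. Fr₁ = V₁/√(g·y₁) = 5.36.
Sequent-depth ratio: y₂/y₁ = ½[√(1 + 8Fr₁²) − 1] = ½[√231.1 − 1] = 7.10.
y₂ = 7.10 × 0.228 = 1.62 m.
Head loss: ΔE = (y₂ − y₁)³/(4y₁y₂) = (1.62 − 0.228)³/(4×0.228×1.62) = 2.69/1.48 = 1.82 m.
P = γ·Q·ΔE = 9.81 × 20.3 × 1.82 = 363 kW.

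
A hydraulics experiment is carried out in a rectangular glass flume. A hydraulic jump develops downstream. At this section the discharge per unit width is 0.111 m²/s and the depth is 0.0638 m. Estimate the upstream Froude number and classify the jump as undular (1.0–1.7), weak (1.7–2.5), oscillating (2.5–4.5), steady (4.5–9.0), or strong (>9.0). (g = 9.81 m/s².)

V₁ = q/y₁ = 0.111/0.0638 = 1.74 m/s. Fr₁ = V₁/√(g·y₁) = 1.74/√(9.81×0.0638) = 2.20.
Fr₁ = 2.20 lies in the weak range.

Fr₁ = 2.20; weak jump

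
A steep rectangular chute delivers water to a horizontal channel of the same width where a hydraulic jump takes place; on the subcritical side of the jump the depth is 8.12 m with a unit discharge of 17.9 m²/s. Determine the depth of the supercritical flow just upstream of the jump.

V₂ = q/y₂ = 17.9/8.12 = 2.20 m/s; Fr₂ = V₂/√(g·y₂) = 0.247.
The Bélanger relation is symmetric: y₁/y₂ = ½[√(1 + 8Fr₂²) − 1] = ½[√1.488 − 1] = 0.110.
y₁ = 0.110 × 8.12 = 0.893 m.

y₁ = 0.893 m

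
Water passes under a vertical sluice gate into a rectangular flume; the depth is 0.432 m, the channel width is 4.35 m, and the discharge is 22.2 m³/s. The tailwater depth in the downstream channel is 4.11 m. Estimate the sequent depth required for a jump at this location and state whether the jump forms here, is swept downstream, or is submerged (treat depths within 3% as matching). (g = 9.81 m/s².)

y₂ = 3.30 m; the jump is submerged

q = Q/b = 22.2/4.35 = 5.10 m²/s; V₁ = q/y₁ = 11.8 m/s. Fr₁ = V₁/√(g·y₁) = 5.74.
Bélanger equation: y₂/y₁ = ½[√(1 + 8Fr₁²) − 1] = ½[√264.4 − 1] = 7.63.
y₂ = 7.63 × 0.432 = 3.30 m.
Tailwater y_tw = 4.11 m: y_tw > y₂, so the jump is submerged.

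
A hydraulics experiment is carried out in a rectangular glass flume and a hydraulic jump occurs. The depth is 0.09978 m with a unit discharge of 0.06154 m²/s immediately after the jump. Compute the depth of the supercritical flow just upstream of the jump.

y₁ = 0.05124 m

V₂ = q/y₂ = 0.06154/0.09978 = 0.6168 m/s; Fr₂ = V₂/√(g·y₂) = 0.6234.
The Bélanger relation is symmetric: y₁/y₂ = ½[√(1 + 8Fr₂²) − 1] = ½[√4.1089 − 1] = 0.5135.
y₁ = 0.5135 × 0.09978 = 0.05124 m.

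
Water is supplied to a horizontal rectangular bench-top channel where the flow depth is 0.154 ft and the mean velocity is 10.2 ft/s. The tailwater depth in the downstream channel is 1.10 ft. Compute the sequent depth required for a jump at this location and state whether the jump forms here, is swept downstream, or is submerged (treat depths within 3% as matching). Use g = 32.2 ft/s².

y₂ = 0.924 ft; the jump is submerged

Fr₁ = V₁/√(g·y₁) = 10.2/√(32.2×0.154) = 4.58.
From the momentum equation for a rectangular channel, y₂/y₁ = ½[√(1 + 8Fr₁²) − 1] = ½[√168.8 − 1] = 6.00.
y₂ = 6.00 × 0.154 = 0.924 ft.
Tailwater y_tw = 1.10 ft: y_tw > y₂, so the jump is submerged.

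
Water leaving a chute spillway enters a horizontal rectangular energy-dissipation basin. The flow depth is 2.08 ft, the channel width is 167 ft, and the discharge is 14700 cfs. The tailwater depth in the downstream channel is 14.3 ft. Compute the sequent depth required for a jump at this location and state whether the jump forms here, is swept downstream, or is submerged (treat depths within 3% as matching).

y₂ = 14.2 ft; the jump forms here

q = Q/b = 14700/167 = 88.0 ft²/s; V₁ = q/y₁ = 42.3 ft/s. Fr₁ = V₁/√(g·y₁) = 5.17.
Sequent-depth ratio: y₂/y₁ = ½[√(1 + 8Fr₁²) − 1] = ½[√214.9 − 1] = 6.83.
y₂ = 6.83 × 2.08 = 14.2 ft.
Tailwater y_tw = 14.3 ft: y_tw ≈ y₂, so the jump forms here.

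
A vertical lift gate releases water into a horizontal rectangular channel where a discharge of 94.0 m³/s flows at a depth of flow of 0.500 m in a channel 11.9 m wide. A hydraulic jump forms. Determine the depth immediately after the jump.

y₂ = 4.80 m

q = Q/b = 94.0/11.9 = 7.90 m²/s; V₁ = q/y₁ = 15.8 m/s. Fr₁ = V₁/√(g·y₁) = 7.13.
Conjugate-depth relation: y₂/y₁ = ½[√(1 + 8Fr₁²) − 1] = ½[√408.1 − 1] = 9.60.
y₂ = 9.60 × 0.500 = 4.80 m.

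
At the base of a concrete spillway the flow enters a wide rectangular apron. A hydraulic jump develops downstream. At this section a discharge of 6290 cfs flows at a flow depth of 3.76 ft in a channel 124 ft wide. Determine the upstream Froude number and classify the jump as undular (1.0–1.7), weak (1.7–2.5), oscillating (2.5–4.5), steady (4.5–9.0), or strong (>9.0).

Fr₁ = 1.23; undular jump

q = Q/b = 6290/124 = 50.7 ft²/s; V₁ = q/y₁ = 13.5 ft/s. Fr₁ = V₁/√(g·y₁) = 1.23.
Fr₁ = 1.23 lies in the undular range.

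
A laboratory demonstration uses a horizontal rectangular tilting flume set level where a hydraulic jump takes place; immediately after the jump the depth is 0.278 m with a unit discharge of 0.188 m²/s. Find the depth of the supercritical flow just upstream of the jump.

V₂ = q/y₂ = 0.188/0.278 = 0.676 m/s; Fr₂ = V₂/√(g·y₂) = 0.410.
Since the conjugate-depth ratio holds either way, y₁/y₂ = ½[√(1 + 8Fr₂²) − 1] = ½[√2.342 − 1] = 0.265.
y₁ = 0.265 × 0.278 = 0.0737 m.

y₁ = 0.0737 m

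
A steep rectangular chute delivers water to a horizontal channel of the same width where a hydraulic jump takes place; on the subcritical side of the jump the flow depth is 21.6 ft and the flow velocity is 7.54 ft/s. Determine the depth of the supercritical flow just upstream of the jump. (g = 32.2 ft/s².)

y₁ = 3.09 ft

Fr₂ = V₂/√(g·y₂) = 7.54/√(32.2×21.6) = 0.286.
Applying the sequent-depth relation in reverse, y₁/y₂ = ½[√(1 + 8Fr₂²) − 1] = ½[√1.654 − 1] = 0.143.
y₁ = 0.143 × 21.6 = 3.09 ft.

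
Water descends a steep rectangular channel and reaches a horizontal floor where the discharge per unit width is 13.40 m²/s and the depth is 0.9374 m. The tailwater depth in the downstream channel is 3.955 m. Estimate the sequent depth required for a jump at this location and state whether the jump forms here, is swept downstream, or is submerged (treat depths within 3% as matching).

y₂ = 5.798 m; the jump is swept downstream

V₁ = q/y₁ = 13.40/0.9374 = 14.29 m/s. Fr₁ = V₁/√(g·y₁) = 14.29/√(9.81×0.9374) = 4.714.
By Bélanger, y₂/y₁ = ½[√(1 + 8Fr₁²) − 1] = ½[√178.77 − 1] = 6.185.
y₂ = 6.185 × 0.9374 = 5.798 m.
Tailwater y_tw = 3.955 m: y_tw < y₂, so the jump is swept downstream.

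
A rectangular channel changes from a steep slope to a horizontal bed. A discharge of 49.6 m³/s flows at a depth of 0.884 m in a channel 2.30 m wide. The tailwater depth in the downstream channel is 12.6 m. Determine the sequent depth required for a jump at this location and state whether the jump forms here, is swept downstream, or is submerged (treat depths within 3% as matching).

q = Q/b = 49.6/2.30 = 21.6 m²/s; V₁ = q/y₁ = 24.4 m/s. Fr₁ = V₁/√(g·y₁) = 8.28.
By Bélanger, y₂/y₁ = ½[√(1 + 8Fr₁²) − 1] = ½[√550.0 − 1] = 11.2.
y₂ = 11.2 × 0.884 = 9.92 m.
Tailwater y_tw = 12.6 m: y_tw > y₂, so the jump is submerged.

y₂ = 9.92 m; the jump is submerged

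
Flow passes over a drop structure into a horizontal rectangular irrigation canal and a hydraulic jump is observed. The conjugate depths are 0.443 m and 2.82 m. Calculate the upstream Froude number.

Fr₁ = 4.84

For a rectangular channel the momentum equation gives q² = ½·g·y₁·y₂·(y₁ + y₂) = ½×9.81×0.443×2.82×3.26 = 20.0.
q = √20.0 = 4.47 m²/s.
V₁ = q/y₁ = 10.1 m/s; Fr₁ = V₁/√(g·y₁) = 4.84.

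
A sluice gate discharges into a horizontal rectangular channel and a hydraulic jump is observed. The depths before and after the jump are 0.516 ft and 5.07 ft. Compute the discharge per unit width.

For a rectangular channel the momentum equation gives q² = ½·g·y₁·y₂·(y₁ + y₂) = ½×32.2×0.516×5.07×5.59 = 235.
q = √235 = 15.3 ft²/s.

q = 15.3 ft²/s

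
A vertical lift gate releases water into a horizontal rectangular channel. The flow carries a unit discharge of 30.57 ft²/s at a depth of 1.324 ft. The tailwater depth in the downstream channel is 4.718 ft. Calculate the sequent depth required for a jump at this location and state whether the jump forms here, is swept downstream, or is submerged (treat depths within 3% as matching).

V₁ = q/y₁ = 30.57/1.324 = 23.09 ft/s. Fr₁ = V₁/√(g·y₁) = 23.09/√(32.2×1.324) = 3.536.
Bélanger equation: y₂/y₁ = ½[√(1 + 8Fr₁²) − 1] = ½[√101.04 − 1] = 4.526.
y₂ = 4.526 × 1.324 = 5.992 ft.
Tailwater y_tw = 4.718 ft: y_tw < y₂, so the jump is swept downstream.

y₂ = 5.992 ft; the jump is swept downstream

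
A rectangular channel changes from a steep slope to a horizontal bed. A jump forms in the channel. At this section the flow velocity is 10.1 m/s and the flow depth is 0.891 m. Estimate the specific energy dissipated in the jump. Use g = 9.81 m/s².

ΔE = 1.93 m

Fr₁ = V₁/√(g·y₁) = 10.1/√(9.81×0.891) = 3.42.
By Bélanger, y₂/y₁ = ½[√(1 + 8Fr₁²) − 1] = ½[√94.37 − 1] = 4.36.
y₂ = 4.36 × 0.891 = 3.88 m.
Head loss: ΔE = (y₂ − y₁)³/(4y₁y₂) = (3.88 − 0.891)³/(4×0.891×3.88) = 26.8/13.8 = 1.93 m.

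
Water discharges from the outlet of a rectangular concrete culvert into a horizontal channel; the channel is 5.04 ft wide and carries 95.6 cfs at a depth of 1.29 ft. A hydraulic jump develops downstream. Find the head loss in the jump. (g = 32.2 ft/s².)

q = Q/b = 95.6/5.04 = 19.0 ft²/s; V₁ = q/y₁ = 14.7 ft/s. Fr₁ = V₁/√(g·y₁) = 2.28.
Sequent-depth ratio: y₂/y₁ = ½[√(1 + 8Fr₁²) − 1] = ½[√42.64 − 1] = 2.76.
y₂ = 2.76 × 1.29 = 3.57 ft.
Head loss: ΔE = (y₂ − y₁)³/(4y₁y₂) = (3.57 − 1.29)³/(4×1.29×3.57) = 11.8/18.4 = 0.641 ft.

ΔE = 0.641 ft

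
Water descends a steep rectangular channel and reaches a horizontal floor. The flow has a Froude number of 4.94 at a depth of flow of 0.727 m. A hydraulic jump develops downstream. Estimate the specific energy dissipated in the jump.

Fr₁ = 4.94 (given).
Conjugate-depth relation: y₂/y₁ = ½[√(1 + 8Fr₁²) − 1] = ½[√196.2 − 1] = 6.50.
y₂ = 6.50 × 0.727 = 4.73 m.
Head loss: ΔE = (y₂ − y₁)³/(4y₁y₂) = (4.73 − 0.727)³/(4×0.727×4.73) = 64.1/13.8 = 4.66 m.

ΔE = 4.66 m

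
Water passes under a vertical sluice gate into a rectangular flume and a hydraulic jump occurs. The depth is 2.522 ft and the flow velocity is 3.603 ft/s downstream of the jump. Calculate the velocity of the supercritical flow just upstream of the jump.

V₁ = 14.14 ft/s

Fr₂ = V₂/√(g·y₂) = 3.603/√(32.2×2.522) = 0.3998.
Since the conjugate-depth ratio holds either way, y₁/y₂ = ½[√(1 + 8Fr₂²) − 1] = ½[√2.2788 − 1] = 0.2548.
y₁ = 0.2548 × 2.522 = 0.6426 ft.
V₁ = q/y₁ = 9.087/0.6426 = 14.14 ft/s.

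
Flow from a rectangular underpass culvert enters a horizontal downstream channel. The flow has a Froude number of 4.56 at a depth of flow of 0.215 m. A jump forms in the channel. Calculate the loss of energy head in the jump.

Fr₁ = 4.56 (given).
Sequent-depth ratio: y₂/y₁ = ½[√(1 + 8Fr₁²) − 1] = ½[√167.3 − 1] = 5.97.
y₂ = 5.97 × 0.215 = 1.28 m.
V₁ = Fr₁·√(g·y₁) = 4.56×√(9.81×0.215) = 6.62 m/s; q = V₁·y₁ = 1.42 m²/s. V₂ = q/y₂ = 1.42/1.28 = 1.11 m/s. E₁ = y₁ + V₁²/2g = 2.45 m; E₂ = y₂ + V₂²/2g = 1.35 m. ΔE = E₁ − E₂ = 1.10 m.

ΔE = 1.10 m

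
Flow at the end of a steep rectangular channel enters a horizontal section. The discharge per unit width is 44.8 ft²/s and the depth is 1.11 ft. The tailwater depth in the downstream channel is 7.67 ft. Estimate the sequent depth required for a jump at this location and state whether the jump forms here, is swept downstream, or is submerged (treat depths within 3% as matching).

y₂ = 10.1 ft; the jump is swept downstream

V₁ = q/y₁ = 44.8/1.11 = 40.4 ft/s. Fr₁ = V₁/√(g·y₁) = 40.4/√(32.2×1.11) = 6.75.
Sequent-depth ratio: y₂/y₁ = ½[√(1 + 8Fr₁²) − 1] = ½[√365.6 − 1] = 9.06.
y₂ = 9.06 × 1.11 = 10.1 ft.
Tailwater y_tw = 7.67 ft: y_tw < y₂, so the jump is swept downstream.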